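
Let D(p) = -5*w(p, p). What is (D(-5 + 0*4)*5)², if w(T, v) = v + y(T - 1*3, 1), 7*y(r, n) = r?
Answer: 1155625/49 ≈ 23584.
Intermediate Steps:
y(r, n) = r/7
w(T, v) = -3/7 + v + T/7 (w(T, v) = v + (T - 1*3)/7 = v + (T - 3)/7 = v + (-3 + T)/7 = v + (-3/7 + T/7) = -3/7 + v + T/7)
D(p) = 15/7 - 40*p/7 (D(p) = -5*(-3/7 + p + p/7) = -5*(-3/7 + 8*p/7) = 15/7 - 40*p/7)
(D(-5 + 0*4)*5)² = ((15/7 - 40*(-5 + 0*4)/7)*5)² = ((15/7 - 40*(-5 + 0)/7)*5)² = ((15/7 - 40/7*(-5))*5)² = ((15/7 + 200/7)*5)² = ((215/7)*5)² = (1075/7)² = 1155625/49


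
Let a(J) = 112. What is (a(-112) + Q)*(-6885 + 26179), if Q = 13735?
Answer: 267164018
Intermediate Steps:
(a(-112) + Q)*(-6885 + 26179) = (112 + 13735)*(-6885 + 26179) = 13847*19294 = 267164018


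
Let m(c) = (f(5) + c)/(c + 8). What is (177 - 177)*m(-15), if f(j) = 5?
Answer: 0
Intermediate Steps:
m(c) = (5 + c)/(8 + c) (m(c) = (5 + c)/(c + 8) = (5 + c)/(8 + c))
(177 - 177)*m(-15) = (177 - 177)*((5 - 15)/(8 - 15)) = 0*(-10/(-7)) = 0*(-⅐*(-10)) = 0*(10/7) = 0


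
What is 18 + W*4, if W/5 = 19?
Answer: 398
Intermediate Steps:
W = 95 (W = 5*19 = 95)
18 + W*4 = 18 + 95*4 = 18 + 380 = 398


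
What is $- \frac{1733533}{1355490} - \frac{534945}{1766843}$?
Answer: $- \frac{3787993244369}{2394938018070} \approx -1.5817$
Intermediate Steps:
$- \frac{1733533}{1355490} - \frac{534945}{1766843} = - \frac{3787993244369}{2394938018070}$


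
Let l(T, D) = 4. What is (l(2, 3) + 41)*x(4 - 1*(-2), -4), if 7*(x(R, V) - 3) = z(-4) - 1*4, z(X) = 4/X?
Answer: 720/7 ≈ 102.86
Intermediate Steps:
x(R, V) = 16/7 (x(R, V) = 3 + (4/(-4) - 1*4)/7 = 3 + (4*(-¼) - 4)/7 = 3 + (-1 - 4)/7 = 3 + (⅐)*(-5) = 3 - 5/7 = 16/7)
(l(2, 3) + 41)*x(4 - 1*(-2), -4) = (4 + 41)*(16/7) = 45*(16/7) = 720/7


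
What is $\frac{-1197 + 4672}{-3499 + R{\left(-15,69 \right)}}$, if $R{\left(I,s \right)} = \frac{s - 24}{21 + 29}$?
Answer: $- \frac{34750}{34981} \approx -0.9934$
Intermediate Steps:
$R{\left(I,s \right)} = - \frac{12}{25} + \frac{s}{50}$ ($R{\left(I,s \right)} = \frac{-24 + s}{50} = \left(-24 + s\right) \frac{1}{50} = - \frac{12}{25} + \frac{s}{50}$)
$\frac{-1197 + 4672}{-3499 + R{\left(-15,69 \right)}} = \frac{-1197 + 4672}{-3499 + \left(- \frac{12}{25} + \frac{1}{50} \cdot 69\right)} = \frac{3475}{-3499 + \left(- \frac{12}{25} + \frac{69}{50}\right)} = \frac{3475}{-3499 + \frac{9}{10}} = \frac{3475}{- \frac{34981}{10}} = 3475 \left(- \frac{10}{34981}\right) = - \frac{34750}{34981}$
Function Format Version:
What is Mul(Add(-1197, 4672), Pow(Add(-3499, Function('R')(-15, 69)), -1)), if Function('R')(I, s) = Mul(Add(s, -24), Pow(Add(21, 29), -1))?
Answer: Rational(-34750, 34981) ≈ -0.99340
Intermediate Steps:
Function('R')(I, s) = Add(Rational(-12, 25), Mul(Rational(1, 50), s)) (Function('R')(I, s) = Mul(Add(-24, s), Pow(50, -1)) = Mul(Add(-24, s), Rational(1, 50)) = Add(Rational(-12, 25), Mul(Rational(1, 50), s)))
Mul(Add(-1197, 4672), Pow(Add(-3499, Function('R')(-15, 69)), -1)) = Mul(Add(-1197, 4672), Pow(Add(-3499, Add(Rational(-12, 25), Mul(Rational(1, 50), 69))), -1)) = Mul(3475, Pow(Add(-3499, Add(Rational(-12, 25), Rational(69, 50))), -1)) = Mul(3475, Pow(Add(-3499, Rational(9, 10)), -1)) = Mul(3475, Pow(Rational(-34981, 10), -1)) = Mul(3475, Rational(-10, 34981)) = Rational(-34750, 34981)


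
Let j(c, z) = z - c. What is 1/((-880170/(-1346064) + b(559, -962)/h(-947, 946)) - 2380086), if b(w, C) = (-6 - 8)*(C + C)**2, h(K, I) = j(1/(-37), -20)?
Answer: 165790216/35589236070021 ≈ 4.6584e-6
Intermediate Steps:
h(K, I) = -739/37 (h(K, I) = -20 - 1/(-37) = -20 - 1*(-1/37) = -20 + 1/37 = -739/37)
b(w, C) = -56*C**2 (b(w, C) = -14*4*C**2 = -56*C**2)
1/((-880170/(-1346064) + b(559, -962)/h(-947, 946)) - 2380086) = 1/((-880170/(-1346064) + (-56*(-962)**2)/(-739/37)) - 2380086) = 1/((-880170*(-1/1346064) - 56*925444*(-37/739)) - 2380086) = 1/((146695/224344 - 51824864*(-37/739)) - 2380086) = 1/((146695/224344 + 1917519968/739) - 2380086) = 1/(430184208108597/165790216 - 2380086) = 1/(35589236070021/165790216) = 165790216/35589236070021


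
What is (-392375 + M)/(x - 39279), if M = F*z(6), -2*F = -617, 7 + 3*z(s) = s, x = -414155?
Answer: 2354867/2720604 ≈ 0.86557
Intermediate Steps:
z(s) = -7/3 + s/3
F = 617/2 (F = -½*(-617) = 617/2 ≈ 308.50)
M = -617/6 (M = 617*(-7/3 + (⅓)*6)/2 = 617*(-7/3 + 2)/2 = (617/2)*(-⅓) = -617/6 ≈ -102.83)
(-392375 + M)/(x - 39279) = (-392375 - 617/6)/(-414155 - 39279) = -2354867/6/(-453434) = -2354867/6*(-1/453434) = 2354867/2720604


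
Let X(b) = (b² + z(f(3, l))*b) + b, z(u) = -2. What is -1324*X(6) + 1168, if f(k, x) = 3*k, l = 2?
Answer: -38552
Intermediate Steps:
X(b) = b² - b (X(b) = (b² - 2*b) + b = b² - b)
-1324*X(6) + 1168 = -7944*(-1 + 6) + 1168 = -7944*5 + 1168 = -1324*30 + 1168 = -39720 + 1168 = -38552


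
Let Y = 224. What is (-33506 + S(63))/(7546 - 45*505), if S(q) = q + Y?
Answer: 33219/15179 ≈ 2.1885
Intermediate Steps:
S(q) = 224 + q (S(q) = q + 224 = 224 + q)
(-33506 + S(63))/(7546 - 45*505) = (-33506 + (224 + 63))/(7546 - 45*505) = (-33506 + 287)/(7546 - 22725) = -33219/(-15179) = -33219*(-1/15179) = 33219/15179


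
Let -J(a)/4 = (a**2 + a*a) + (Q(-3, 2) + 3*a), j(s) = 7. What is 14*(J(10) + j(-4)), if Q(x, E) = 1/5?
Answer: -63966/5 ≈ -12793.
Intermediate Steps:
Q(x, E) = 1/5
J(a) = -4/5 - 12*a - 8*a**2 (J(a) = -4*((a**2 + a*a) + (1/5 + 3*a)) = -4*((a**2 + a**2) + (1/5 + 3*a)) = -4*(2*a**2 + (1/5 + 3*a)) = -4*(1/5 + 2*a**2 + 3*a) = -4/5 - 12*a - 8*a**2)
14*(J(10) + j(-4)) = 14*((-4/5 - 12*10 - 8*10**2) + 7) = 14*((-4/5 - 120 - 8*100) + 7) = 14*((-4/5 - 120 - 800) + 7) = 14*(-4604/5 + 7) = 14*(-4569/5) = -63966/5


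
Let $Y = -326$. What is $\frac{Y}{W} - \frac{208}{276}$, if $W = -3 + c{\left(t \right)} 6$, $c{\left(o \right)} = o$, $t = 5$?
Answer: $- \frac{7966}{621} \approx -12.828$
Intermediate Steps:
$W = 27$ ($W = -3 + 5 \cdot 6 = -3 + 30 = 27$)
$\frac{Y}{W} - \frac{208}{276} = - \frac{326}{27} - \frac{208}{276} = \left(-326\right) \frac{1}{27} - \frac{52}{69} = - \frac{326}{27} - \frac{52}{69} = - \frac{7966}{621}$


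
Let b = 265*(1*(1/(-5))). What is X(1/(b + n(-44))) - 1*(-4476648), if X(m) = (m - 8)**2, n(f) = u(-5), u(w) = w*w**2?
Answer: 141840145857/31684 ≈ 4.4767e+6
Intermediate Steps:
u(w) = w**3
n(f) = -125 (n(f) = (-5)**3 = -125)
b = -53 (b = 265*(1*(1*(-1/5))) = 265*(1*(-1/5)) = 265*(-1/5) = -53)
X(m) = (-8 + m)**2
X(1/(b + n(-44))) - 1*(-4476648) = (-8 + 1/(-53 - 125))**2 - 1*(-4476648) = (-8 + 1/(-178))**2 + 4476648 = (-8 - 1/178)**2 + 4476648 = (-1425/178)**2 + 4476648 = 2030625/31684 + 4476648 = 141840145857/31684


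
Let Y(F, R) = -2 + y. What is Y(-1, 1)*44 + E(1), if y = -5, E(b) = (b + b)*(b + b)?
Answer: -304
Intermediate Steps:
E(b) = 4*b**2 (E(b) = (2*b)*(2*b) = 4*b**2)
Y(F, R) = -7 (Y(F, R) = -2 - 5 = -7)
Y(-1, 1)*44 + E(1) = -7*44 + 4*1**2 = -308 + 4*1 = -308 + 4 = -304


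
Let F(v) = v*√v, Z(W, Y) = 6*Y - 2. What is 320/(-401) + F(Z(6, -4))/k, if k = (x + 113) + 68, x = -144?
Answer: -320/401 - 26*I*√26/37 ≈ -0.79801 - 3.5831*I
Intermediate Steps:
Z(W, Y) = -2 + 6*Y
F(v) = v^(3/2)
k = 37 (k = (-144 + 113) + 68 = -31 + 68 = 37)
320/(-401) + F(Z(6, -4))/k = 320/(-401) + (-2 + 6*(-4))^(3/2)/37 = 320*(-1/401) + (-2 - 24)^(3/2)*(1/37) = -320/401 + (-26)^(3/2)*(1/37) = -320/401 - 26*I*√26*(1/37) = -320/401 - 26*I*√26/37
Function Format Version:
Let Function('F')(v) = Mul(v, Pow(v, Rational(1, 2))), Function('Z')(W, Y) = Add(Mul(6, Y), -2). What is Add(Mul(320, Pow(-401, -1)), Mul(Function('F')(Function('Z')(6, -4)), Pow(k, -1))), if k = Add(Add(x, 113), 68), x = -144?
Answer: Add(Rational(-320, 401), Mul(Rational(-26, 37), I, Pow(26, Rational(1, 2)))) ≈ Add(-0.79801, Mul(-3.5831, I))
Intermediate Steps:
Function('Z')(W, Y) = Add(-2, Mul(6, Y))
Function('F')(v) = Pow(v, Rational(3, 2))
k = 37 (k = Add(Add(-144, 113), 68) = Add(-31, 68) = 37)
Add(Mul(320, Pow(-401, -1)), Mul(Function('F')(Function('Z')(6, -4)), Pow(k, -1))) = Add(Mul(320, Pow(-401, -1)), Mul(Pow(Add(-2, Mul(6, -4)), Rational(3, 2)), Pow(37, -1))) = Add(Mul(320, Rational(-1, 401)), Mul(Pow(Add(-2, -24), Rational(3, 2)), Rational(1, 37))) = Add(Rational(-320, 401), Mul(Pow(-26, Rational(3, 2)), Rational(1, 37))) = Add(Rational(-320, 401), Mul(Mul(-26, I, Pow(26, Rational(1, 2))), Rational(1, 37))) = Add(Rational(-320, 401), Mul(Rational(-26, 37), I, Pow(26, Rational(1, 2))))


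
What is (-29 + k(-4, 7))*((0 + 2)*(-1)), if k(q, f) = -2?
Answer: 62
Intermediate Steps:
(-29 + k(-4, 7))*((0 + 2)*(-1)) = (-29 - 2)*((0 + 2)*(-1)) = -62*(-1) = -31*(-2) = 62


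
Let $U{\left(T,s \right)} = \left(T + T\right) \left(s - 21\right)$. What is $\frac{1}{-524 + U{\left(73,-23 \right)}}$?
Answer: $- \frac{1}{6948} \approx -0.00014393$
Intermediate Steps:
$U{\left(T,s \right)} = 2 T \left(-21 + s\right)$
$\frac{1}{-524 + U{\left(73,-23 \right)}} = \frac{1}{-524 + 2 \cdot 73 \left(-21 - 23\right)} = \frac{1}{-524 + 2 \cdot 73 \left(-44\right)} = \frac{1}{-524 - 6424} = \frac{1}{-6948} = - \frac{1}{6948}$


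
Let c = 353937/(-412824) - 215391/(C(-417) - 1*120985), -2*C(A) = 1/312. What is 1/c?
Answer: 10388666558728/9588281179733 ≈ 1.0835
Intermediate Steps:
C(A) = -1/624 (C(A) = -½/312 = -½*1/312 = -1/624)
c = 9588281179733/10388666558728 (c = 353937/(-412824) - 215391/(-1/624 - 1*120985) = 353937*(-1/412824) - 215391/(-1/624 - 120985) = -117979/137608 - 215391/(-75494641/624) = -117979/137608 - 215391*(-624/75494641) = -117979/137608 + 134403984/75494641 = 9588281179733/10388666558728 ≈ 0.92296)
1/c = 1/(9588281179733/10388666558728) = 10388666558728/9588281179733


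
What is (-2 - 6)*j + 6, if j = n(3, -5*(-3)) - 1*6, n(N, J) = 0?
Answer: 54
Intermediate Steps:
j = -6 (j = 0 - 1*6 = 0 - 6 = -6)
(-2 - 6)*j + 6 = (-2 - 6)*(-6) + 6 = -8*(-6) + 6 = 48 + 6 = 54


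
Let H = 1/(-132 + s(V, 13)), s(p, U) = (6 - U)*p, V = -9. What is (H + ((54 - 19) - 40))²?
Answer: 119716/4761 ≈ 25.145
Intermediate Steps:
s(p, U) = p*(6 - U)
H = -1/69 (H = 1/(-132 - 9*(6 - 1*13)) = 1/(-132 - 9*(6 - 13)) = 1/(-132 - 9*(-7)) = 1/(-132 + 63) = 1/(-69) = -1/69 ≈ -0.014493)
(H + ((54 - 19) - 40))² = (-1/69 + ((54 - 19) - 40))² = (-1/69 + (35 - 40))² = (-1/69 - 5)² = (-346/69)² = 119716/4761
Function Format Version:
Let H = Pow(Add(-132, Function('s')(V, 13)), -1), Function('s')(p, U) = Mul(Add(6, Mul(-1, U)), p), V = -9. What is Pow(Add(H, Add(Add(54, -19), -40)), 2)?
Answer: Rational(119716, 4761) ≈ 25.145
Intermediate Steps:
Function('s')(p, U) = Mul(p, Add(6, Mul(-1, U)))
H = Rational(-1, 69) (H = Pow(Add(-132, Mul(-9, Add(6, Mul(-1, 13)))), -1) = Pow(Add(-132, Mul(-9, Add(6, -13))), -1) = Pow(Add(-132, Mul(-9, -7)), -1) = Pow(Add(-132, 63), -1) = Pow(-69, -1) = Rational(-1, 69) ≈ -0.014493)
Pow(Add(H, Add(Add(54, -19), -40)), 2) = Pow(Add(Rational(-1, 69), Add(Add(54, -19), -40)), 2) = Pow(Add(Rational(-1, 69), Add(35, -40)), 2) = Pow(Add(Rational(-1, 69), -5), 2) = Pow(Rational(-346, 69), 2) = Rational(119716, 4761)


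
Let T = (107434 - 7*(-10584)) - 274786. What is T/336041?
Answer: -93264/336041 ≈ -0.27754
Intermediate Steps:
T = -93264 (T = (107434 + 74088) - 274786 = 181522 - 274786 = -93264)
T/336041 = -93264/336041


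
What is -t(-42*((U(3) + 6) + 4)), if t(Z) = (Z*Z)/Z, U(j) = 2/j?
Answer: 448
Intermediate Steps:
t(Z) = Z (t(Z) = Z²/Z = Z)
-t(-42*((U(3) + 6) + 4)) = -(-42)*((2/3 + 6) + 4) = -(-42)*((2*(⅓) + 6) + 4) = -(-42)*((⅔ + 6) + 4) = -(-42)*(20/3 + 4) = -(-42)*32/3 = -1*(-448) = 448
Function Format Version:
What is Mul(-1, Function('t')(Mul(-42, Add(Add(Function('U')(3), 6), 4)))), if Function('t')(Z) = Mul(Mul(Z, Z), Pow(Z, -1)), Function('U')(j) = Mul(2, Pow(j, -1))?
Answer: 448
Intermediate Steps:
Function('t')(Z) = Z (Function('t')(Z) = Mul(Pow(Z, 2), Pow(Z, -1)) = Z)
Mul(-1, Function('t')(Mul(-42, Add(Add(Function('U')(3), 6), 4)))) = Mul(-1, Mul(-42, Add(Add(Mul(2, Pow(3, -1)), 6), 4))) = Mul(-1, Mul(-42, Add(Add(Mul(2, Rational(1, 3)), 6), 4))) = Mul(-1, Mul(-42, Add(Add(Rational(2, 3), 6), 4))) = Mul(-1, Mul(-42, Add(Rational(20, 3), 4))) = Mul(-1, Mul(-42, Rational(32, 3))) = Mul(-1, -448) = 448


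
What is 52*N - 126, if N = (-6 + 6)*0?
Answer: -126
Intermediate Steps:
N = 0 (N = 0*0 = 0)
52*N - 126 = 52*0 - 126 = 0 - 126 = -126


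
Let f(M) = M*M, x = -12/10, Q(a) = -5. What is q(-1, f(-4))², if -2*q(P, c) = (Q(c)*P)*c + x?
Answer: 38809/25 ≈ 1552.4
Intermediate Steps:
x = -6/5 (x = -12*⅒ = -6/5 ≈ -1.2000)
f(M) = M²
q(P, c) = ⅗ + 5*P*c/2 (q(P, c) = -((-5*P)*c - 6/5)/2 = -(-5*P*c - 6/5)/2 = -(-6/5 - 5*P*c)/2 = ⅗ + 5*P*c/2)
q(-1, f(-4))² = (⅗ + (5/2)*(-1)*(-4)²)² = (⅗ + (5/2)*(-1)*16)² = (⅗ - 40)² = (-197/5)² = 38809/25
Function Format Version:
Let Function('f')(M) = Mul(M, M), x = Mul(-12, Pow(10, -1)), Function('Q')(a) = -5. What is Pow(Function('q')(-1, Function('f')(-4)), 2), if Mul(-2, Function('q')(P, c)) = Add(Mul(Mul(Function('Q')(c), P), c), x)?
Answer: Rational(38809, 25) ≈ 1552.4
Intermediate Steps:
x = Rational(-6, 5) (x = Mul(-12, Rational(1, 10)) = Rational(-6, 5) ≈ -1.2000)
Function('f')(M) = Pow(M, 2)
Function('q')(P, c) = Add(Rational(3, 5), Mul(Rational(5, 2), P, c)) (Function('q')(P, c) = Mul(Rational(-1, 2), Add(Mul(Mul(-5, P), c), Rational(-6, 5))) = Mul(Rational(-1, 2), Add(Mul(-5, P, c), Rational(-6, 5))) = Mul(Rational(-1, 2), Add(Rational(-6, 5), Mul(-5, P, c))) = Add(Rational(3, 5), Mul(Rational(5, 2), P, c)))
Pow(Function('q')(-1, Function('f')(-4)), 2) = Pow(Add(Rational(3, 5), Mul(Rational(5, 2), -1, Pow(-4, 2))), 2) = Pow(Add(Rational(3, 5), Mul(Rational(5, 2), -1, 16)), 2) = Pow(Add(Rational(3, 5), -40), 2) = Pow(Rational(-197, 5), 2) = Rational(38809, 25)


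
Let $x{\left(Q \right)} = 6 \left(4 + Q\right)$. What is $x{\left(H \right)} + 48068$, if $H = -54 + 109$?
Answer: $48422$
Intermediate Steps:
$H = 55$
$x{\left(Q \right)} = 24 + 6 Q$
$x{\left(H \right)} + 48068 = \left(24 + 6 \cdot 55\right) + 48068 = \left(24 + 330\right) + 48068 = 354 + 48068 = 48422$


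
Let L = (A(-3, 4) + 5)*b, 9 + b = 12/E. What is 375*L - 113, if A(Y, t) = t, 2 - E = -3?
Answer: -22388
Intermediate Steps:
E = 5 (E = 2 - 1*(-3) = 2 + 3 = 5)
b = -33/5 (b = -9 + 12/5 = -33/5 ≈ -6.6000)
L = -297/5 (L = (4 + 5)*(-33/5) = 9*(-33/5) = -297/5 ≈ -59.400)
375*L - 113 = 375*(-297/5) - 113 = -22275 - 113 = -22388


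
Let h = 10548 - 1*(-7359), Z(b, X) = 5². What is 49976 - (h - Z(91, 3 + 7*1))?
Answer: 32094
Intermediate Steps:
Z(b, X) = 25
h = 17907 (h = 10548 + 7359 = 17907)
49976 - (h - Z(91, 3 + 7*1)) = 49976 - (17907 - 1*25) = 49976 - (17907 - 25) = 49976 - 1*17882 = 49976 - 17882 = 32094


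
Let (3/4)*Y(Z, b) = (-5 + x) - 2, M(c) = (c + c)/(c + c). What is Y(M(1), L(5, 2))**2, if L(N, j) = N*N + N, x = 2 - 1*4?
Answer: 144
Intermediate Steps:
M(c) = 1 (M(c) = (2*c)/((2*c)) = (2*c)*(1/(2*c)) = 1)
x = -2 (x = 2 - 4 = -2)
L(N, j) = N + N**2 (L(N, j) = N**2 + N = N + N**2)
Y(Z, b) = -12 (Y(Z, b) = 4*((-5 - 2) - 2)/3 = 4*(-7 - 2)/3 = (4/3)*(-9) = -12)
Y(M(1), L(5, 2))**2 = (-12)**2 = 144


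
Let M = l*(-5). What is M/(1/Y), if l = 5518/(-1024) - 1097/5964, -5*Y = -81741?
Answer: 115911053995/254464 ≈ 4.5551e+5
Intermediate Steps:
Y = 81741/5 (Y = -⅕*(-81741) = 81741/5 ≈ 16348.)
l = -4254085/763392 (l = 5518*(-1/1024) - 1097*1/5964 = -2759/512 - 1097/5964 = -4254085/763392 ≈ -5.5726)
M = 21270425/763392 (M = -4254085/763392*(-5) = 21270425/763392 ≈ 27.863)
M/(1/Y) = 21270425/(763392*(1/(81741/5))) = 21270425/(763392*(5/81741)) = (21270425/763392)*(81741/5) = 115911053995/254464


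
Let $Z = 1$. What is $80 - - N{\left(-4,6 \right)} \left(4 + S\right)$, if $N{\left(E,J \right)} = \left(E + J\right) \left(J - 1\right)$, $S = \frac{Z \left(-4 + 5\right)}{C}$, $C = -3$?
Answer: $\frac{350}{3} \approx 116.67$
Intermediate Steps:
$S = - \frac{1}{3}$ ($S = \frac{1 \left(-4 + 5\right)}{-3} = 1 \cdot 1 \left(- \frac{1}{3}\right) = 1 \left(- \frac{1}{3}\right) = - \frac{1}{3} \approx -0.33333$)
$N{\left(E,J \right)} = \left(-1 + J\right) \left(E + J\right)$ ($N{\left(E,J \right)} = \left(E + J\right) \left(-1 + J\right) = \left(-1 + J\right) \left(E + J\right)$)
$80 - - N{\left(-4,6 \right)} \left(4 + S\right) = 80 - - (6^{2} - -4 - 6 - 24) \left(4 - \frac{1}{3}\right) = 80 - - (36 + 4 - 6 - 24) \frac{11}{3} = 80 - \left(-1\right) 10 \cdot \frac{11}{3} = 80 - \left(-10\right) \frac{11}{3} = 80 - - \frac{110}{3} = 80 + \frac{110}{3} = \frac{350}{3}$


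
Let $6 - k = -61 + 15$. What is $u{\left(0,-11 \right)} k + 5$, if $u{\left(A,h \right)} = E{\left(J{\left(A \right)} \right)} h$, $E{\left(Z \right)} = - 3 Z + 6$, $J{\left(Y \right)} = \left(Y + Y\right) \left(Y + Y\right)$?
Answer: $-3427$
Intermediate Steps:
$J{\left(Y \right)} = 4 Y^{2}$ ($J{\left(Y \right)} = 2 Y 2 Y = 4 Y^{2}$)
$E{\left(Z \right)} = 6 - 3 Z$
$u{\left(A,h \right)} = h \left(6 - 12 A^{2}\right)$ ($u{\left(A,h \right)} = \left(6 - 3 \cdot 4 A^{2}\right) h = \left(6 - 12 A^{2}\right) h = h \left(6 - 12 A^{2}\right)$)
$k = 52$ ($k = 6 - \left(-61 + 15\right) = 6 - -46 = 6 + 46 = 52$)
$u{\left(0,-11 \right)} k + 5 = 6 \left(-11\right) \left(1 - 2 \cdot 0^{2}\right) 52 + 5 = 6 \left(-11\right) \left(1 - 0\right) 52 + 5 = 6 \left(-11\right) \left(1 + 0\right) 52 + 5 = 6 \left(-11\right) 1 \cdot 52 + 5 = \left(-66\right) 52 + 5 = -3432 + 5 = -3427$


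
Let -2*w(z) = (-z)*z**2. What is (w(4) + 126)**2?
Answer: 24964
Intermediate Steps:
w(z) = z**3/2 (w(z) = -(-z)*z**2/2 = -(-1)*z**3/2 = z**3/2)
(w(4) + 126)**2 = ((1/2)*4**3 + 126)**2 = ((1/2)*64 + 126)**2 = (32 + 126)**2 = 158**2 = 24964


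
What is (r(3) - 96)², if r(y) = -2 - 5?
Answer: 10609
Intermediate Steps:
r(y) = -7
(r(3) - 96)² = (-7 - 96)² = (-103)² = 10609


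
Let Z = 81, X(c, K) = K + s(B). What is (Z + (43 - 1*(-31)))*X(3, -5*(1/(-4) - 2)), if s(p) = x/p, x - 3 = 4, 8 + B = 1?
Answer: 6355/4 ≈ 1588.8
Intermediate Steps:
B = -7 (B = -8 + 1 = -7)
x = 7 (x = 3 + 4 = 7)
s(p) = 7/p
X(c, K) = -1 + K (X(c, K) = K + 7/(-7) = K + 7*(-⅐) = K - 1 = -1 + K)
(Z + (43 - 1*(-31)))*X(3, -5*(1/(-4) - 2)) = (81 + (43 - 1*(-31)))*(-1 - 5*(1/(-4) - 2)) = (81 + (43 + 31))*(-1 - 5*(-¼ - 2)) = (81 + 74)*(-1 - 5*(-9/4)) = 155*(-1 + 45/4) = 155*(41/4) = 6355/4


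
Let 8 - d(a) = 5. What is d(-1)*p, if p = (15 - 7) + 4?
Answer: 36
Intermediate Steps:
d(a) = 3 (d(a) = 8 - 1*5 = 8 - 5 = 3)
p = 12 (p = 8 + 4 = 12)
d(-1)*p = 3*12 = 36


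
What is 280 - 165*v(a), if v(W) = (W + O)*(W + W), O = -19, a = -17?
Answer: -201680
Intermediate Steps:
v(W) = 2*W*(-19 + W) (v(W) = (W - 19)*(W + W) = (-19 + W)*(2*W) = 2*W*(-19 + W))
280 - 165*v(a) = 280 - 330*(-17)*(-19 - 17) = 280 - 330*(-17)*(-36) = 280 - 165*1224 = 280 - 201960 = -201680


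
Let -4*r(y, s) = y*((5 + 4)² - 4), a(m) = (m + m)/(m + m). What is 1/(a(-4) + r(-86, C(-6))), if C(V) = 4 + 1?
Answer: 2/3313 ≈ 0.00060368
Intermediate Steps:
C(V) = 5
a(m) = 1 (a(m) = (2*m)/((2*m)) = (2*m)*(1/(2*m)) = 1)
r(y, s) = -77*y/4 (r(y, s) = -y*((5 + 4)² - 4)/4 = -y*(9² - 4)/4 = -y*(81 - 4)/4 = -y*77/4 = -77*y/4)
1/(a(-4) + r(-86, C(-6))) = 1/(1 - 77/4*(-86)) = 1/(1 + 3311/2) = 1/(3313/2) = 2/3313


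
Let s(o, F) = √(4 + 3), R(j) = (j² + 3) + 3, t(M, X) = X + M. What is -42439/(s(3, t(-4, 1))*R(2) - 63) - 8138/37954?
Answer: 7246383904/8862259 + 424390*√7/3269 ≈ 1161.1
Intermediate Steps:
t(M, X) = M + X
R(j) = 6 + j² (R(j) = (3 + j²) + 3 = 6 + j²)
s(o, F) = √7
-42439/(s(3, t(-4, 1))*R(2) - 63) - 8138/37954 = -42439/(√7*(6 + 2²) - 63) - 8138/37954 = -42439/(√7*(6 + 4) - 63) - 8138*1/37954 = -42439/(√7*10 - 63) - 4069/18977 = -42439/(10*√7 - 63) - 4069/18977 = -42439/(-63 + 10*√7) - 4069/18977 = -4069/18977 - 42439/(-63 + 10*√7)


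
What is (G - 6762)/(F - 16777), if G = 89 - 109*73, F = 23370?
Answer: -770/347 ≈ -2.2190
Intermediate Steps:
G = -7868 (G = 89 - 7957 = -7868)
(G - 6762)/(F - 16777) = (-7868 - 6762)/(23370 - 16777) = -14630/6593 = -14630*1/6593 = -770/347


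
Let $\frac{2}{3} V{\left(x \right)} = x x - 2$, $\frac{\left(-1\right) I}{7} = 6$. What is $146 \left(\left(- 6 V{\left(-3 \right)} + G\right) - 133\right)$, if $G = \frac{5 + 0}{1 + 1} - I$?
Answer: $-22119$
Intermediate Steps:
$I = -42$ ($I = \left(-7\right) 6 = -42$)
$V{\left(x \right)} = -3 + \frac{3 x^{2}}{2}$ ($V{\left(x \right)} = \frac{3 \left(x x - 2\right)}{2} = \frac{3 \left(x^{2} - 2\right)}{2} = \frac{3 \left(-2 + x^{2}\right)}{2} = -3 + \frac{3 x^{2}}{2}$)
$G = \frac{89}{2}$ ($G = \frac{5 + 0}{1 + 1} - -42 = \frac{5}{2} + 42 = \frac{89}{2} \approx 44.5$)
$146 \left(\left(- 6 V{\left(-3 \right)} + G\right) - 133\right) = 146 \left(\left(- 6 \left(-3 + \frac{3 \left(-3\right)^{2}}{2}\right) + \frac{89}{2}\right) - 133\right) = 146 \left(\left(- 6 \left(-3 + \frac{3}{2} \cdot 9\right) + \frac{89}{2}\right) - 133\right) = 146 \left(\left(- 6 \left(-3 + \frac{27}{2}\right) + \frac{89}{2}\right) - 133\right) = 146 \left(\left(\left(-6\right) \frac{21}{2} + \frac{89}{2}\right) - 133\right) = 146 \left(\left(-63 + \frac{89}{2}\right) - 133\right) = 146 \left(- \frac{37}{2} - 133\right) = 146 \left(- \frac{303}{2}\right) = -22119$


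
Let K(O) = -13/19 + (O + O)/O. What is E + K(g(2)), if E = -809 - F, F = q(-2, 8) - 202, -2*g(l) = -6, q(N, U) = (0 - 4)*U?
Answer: -10900/19 ≈ -573.68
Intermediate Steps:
q(N, U) = -4*U
g(l) = 3 (g(l) = -½*(-6) = 3)
F = -234 (F = -4*8 - 202 = -32 - 202 = -234)
E = -575 (E = -809 - 1*(-234) = -809 + 234 = -575)
K(O) = 25/19 (K(O) = -13*1/19 + (2*O)/O = -13/19 + 2 = 25/19)
E + K(g(2)) = -575 + 25/19 = -10900/19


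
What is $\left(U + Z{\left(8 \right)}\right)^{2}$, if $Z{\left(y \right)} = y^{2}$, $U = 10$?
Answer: $5476$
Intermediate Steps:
$\left(U + Z{\left(8 \right)}\right)^{2} = \left(10 + 8^{2}\right)^{2} = \left(10 + 64\right)^{2} = 74^{2} = 5476$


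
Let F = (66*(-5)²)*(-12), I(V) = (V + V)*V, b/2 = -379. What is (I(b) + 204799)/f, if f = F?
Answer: -451309/6600 ≈ -68.380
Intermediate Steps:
b = -758 (b = 2*(-379) = -758)
I(V) = 2*V² (I(V) = (2*V)*V = 2*V²)
F = -19800 (F = (66*25)*(-12) = 1650*(-12) = -19800)
f = -19800
(I(b) + 204799)/f = (2*(-758)² + 204799)/(-19800) = (2*574564 + 204799)*(-1/19800) = (1149128 + 204799)*(-1/19800) = 1353927*(-1/19800) = -451309/6600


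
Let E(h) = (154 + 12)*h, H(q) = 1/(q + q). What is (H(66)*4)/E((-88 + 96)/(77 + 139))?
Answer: 9/1826 ≈ 0.0049288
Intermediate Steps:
H(q) = 1/(2*q)
E(h) = 166*h
(H(66)*4)/E((-88 + 96)/(77 + 139)) = (((½)/66)*4)/((166*((-88 + 96)/(77 + 139)))) = (((½)*(1/66))*4)/((166*(8/216))) = ((1/132)*4)/((166*(8*(1/216)))) = 1/(33*((166*(1/27)))) = 1/(33*(166/27)) = (1/33)*(27/166) = 9/1826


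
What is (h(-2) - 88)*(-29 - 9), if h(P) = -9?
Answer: 3686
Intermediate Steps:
(h(-2) - 88)*(-29 - 9) = (-9 - 88)*(-29 - 9) = -97*(-38) = 3686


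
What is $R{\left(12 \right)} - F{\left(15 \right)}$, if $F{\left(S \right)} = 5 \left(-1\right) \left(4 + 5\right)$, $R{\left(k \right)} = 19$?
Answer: $64$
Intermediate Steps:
$F{\left(S \right)} = -45$ ($F{\left(S \right)} = \left(-5\right) 9 = -45$)
$R{\left(12 \right)} - F{\left(15 \right)} = 19 - -45 = 19 + 45 = 64$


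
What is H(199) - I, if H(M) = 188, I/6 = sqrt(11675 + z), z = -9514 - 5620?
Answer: 188 - 6*I*sqrt(3459) ≈ 188.0 - 352.88*I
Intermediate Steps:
z = -15134
I = 6*I*sqrt(3459) (I = 6*sqrt(11675 - 15134) = 6*sqrt(-3459) = 6*(I*sqrt(3459)) = 6*I*sqrt(3459) ≈ 352.88*I)
H(199) - I = 188 - 6*I*sqrt(3459)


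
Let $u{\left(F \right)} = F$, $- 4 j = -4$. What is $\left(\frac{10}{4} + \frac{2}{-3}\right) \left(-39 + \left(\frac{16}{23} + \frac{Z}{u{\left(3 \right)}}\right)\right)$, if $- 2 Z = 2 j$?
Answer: $- \frac{14663}{207} \approx -70.836$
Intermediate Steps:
$j = 1$ ($j = \left(- \frac{1}{4}\right) \left(-4\right) = 1$)
$Z = -1$ ($Z = - \frac{2 \cdot 1}{2} = \left(- \frac{1}{2}\right) 2 = -1$)
$\left(\frac{10}{4} + \frac{2}{-3}\right) \left(-39 + \left(\frac{16}{23} + \frac{Z}{u{\left(3 \right)}}\right)\right) = \left(\frac{10}{4} + \frac{2}{-3}\right) \left(-39 + \left(\frac{16}{23} - \frac{1}{3}\right)\right) = \left(10 \cdot \frac{1}{4} + 2 \left(- \frac{1}{3}\right)\right) \left(-39 + \left(16 \cdot \frac{1}{23} - \frac{1}{3}\right)\right) = \left(\frac{5}{2} - \frac{2}{3}\right) \left(-39 + \left(\frac{16}{23} - \frac{1}{3}\right)\right) = \frac{11 \left(-39 + \frac{25}{69}\right)}{6} = \frac{11}{6} \left(- \frac{2666}{69}\right) = - \frac{14663}{207}$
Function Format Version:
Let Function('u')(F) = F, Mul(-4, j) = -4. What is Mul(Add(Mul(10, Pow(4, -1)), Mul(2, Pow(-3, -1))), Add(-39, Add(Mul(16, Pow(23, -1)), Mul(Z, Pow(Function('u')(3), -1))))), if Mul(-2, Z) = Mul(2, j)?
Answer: Rational(-14663, 207) ≈ -70.836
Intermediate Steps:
j = 1 (j = Mul(Rational(-1, 4), -4) = 1)
Z = -1 (Z = Mul(Rational(-1, 2), Mul(2, 1)) = Mul(Rational(-1, 2), 2) = -1)
Mul(Add(Mul(10, Pow(4, -1)), Mul(2, Pow(-3, -1))), Add(-39, Add(Mul(16, Pow(23, -1)), Mul(Z, Pow(Function('u')(3), -1))))) = Mul(Add(Mul(10, Pow(4, -1)), Mul(2, Pow(-3, -1))), Add(-39, Add(Mul(16, Pow(23, -1)), Mul(-1, Pow(3, -1))))) = Mul(Add(Mul(10, Rational(1, 4)), Mul(2, Rational(-1, 3))), Add(-39, Add(Mul(16, Rational(1, 23)), Mul(-1, Rational(1, 3))))) = Mul(Add(Rational(5, 2), Rational(-2, 3)), Add(-39, Add(Rational(16, 23), Rational(-1, 3)))) = Mul(Rational(11, 6), Add(-39, Rational(25, 69))) = Mul(Rational(11, 6), Rational(-2666, 69)) = Rational(-14663, 207)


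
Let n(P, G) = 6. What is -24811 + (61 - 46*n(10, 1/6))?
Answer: -25026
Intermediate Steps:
-24811 + (61 - 46*n(10, 1/6)) = -24811 + (61 - 46*6) = -24811 + (61 - 276) = -24811 - 215 = -25026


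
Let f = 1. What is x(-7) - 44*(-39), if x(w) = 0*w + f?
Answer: 1717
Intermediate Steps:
x(w) = 1 (x(w) = 0*w + 1 = 0 + 1 = 1)
x(-7) - 44*(-39) = 1 - 44*(-39) = 1 + 1716 = 1717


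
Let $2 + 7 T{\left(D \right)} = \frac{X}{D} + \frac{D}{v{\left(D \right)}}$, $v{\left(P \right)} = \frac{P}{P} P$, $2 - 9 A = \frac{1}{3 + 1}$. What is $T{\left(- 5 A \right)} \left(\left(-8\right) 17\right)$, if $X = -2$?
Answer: $- \frac{5032}{245} \approx -20.539$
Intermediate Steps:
$A = \frac{7}{36}$ ($A = \frac{2}{9} - \frac{1}{9 \left(3 + 1\right)} = \frac{2}{9} - \frac{1}{9 \cdot 4} = \frac{2}{9} - \frac{1}{36} = \frac{7}{36} \approx 0.19444$)
$v{\left(P \right)} = P$ ($v{\left(P \right)} = 1 P = P$)
$T{\left(D \right)} = - \frac{1}{7} - \frac{2}{7 D}$ ($T{\left(D \right)} = - \frac{2}{7} + \frac{- \frac{2}{D} + \frac{D}{D}}{7} = - \frac{2}{7} + \frac{- \frac{2}{D} + 1}{7} = - \frac{2}{7} + \frac{1 - \frac{2}{D}}{7} = - \frac{2}{7} + \left(\frac{1}{7} - \frac{2}{7 D}\right) = - \frac{1}{7} - \frac{2}{7 D}$)
$T{\left(- 5 A \right)} \left(\left(-8\right) 17\right) = \frac{-2 - \left(-5\right) \frac{7}{36}}{7 \left(\left(-5\right) \frac{7}{36}\right)} \left(\left(-8\right) 17\right) = \frac{-2 - - \frac{35}{36}}{7 \left(- \frac{35}{36}\right)} \left(-136\right) = \frac{1}{7} \left(- \frac{36}{35}\right) \left(-2 + \frac{35}{36}\right) \left(-136\right) = \frac{1}{7} \left(- \frac{36}{35}\right) \left(- \frac{37}{36}\right) \left(-136\right) = \frac{37}{245} \left(-136\right) = - \frac{5032}{245}$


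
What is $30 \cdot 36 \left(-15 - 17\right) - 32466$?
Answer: $-67026$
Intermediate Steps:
$30 \cdot 36 \left(-15 - 17\right) - 32466 = 1080 \left(-32\right) - 32466 = -34560 - 32466 = -67026$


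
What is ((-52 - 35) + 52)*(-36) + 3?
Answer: 1263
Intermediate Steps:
((-52 - 35) + 52)*(-36) + 3 = (-87 + 52)*(-36) + 3 = -35*(-36) + 3 = 1260 + 3 = 1263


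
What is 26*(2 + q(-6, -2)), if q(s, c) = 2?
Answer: 104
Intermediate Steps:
26*(2 + q(-6, -2)) = 26*(2 + 2) = 26*4 = 104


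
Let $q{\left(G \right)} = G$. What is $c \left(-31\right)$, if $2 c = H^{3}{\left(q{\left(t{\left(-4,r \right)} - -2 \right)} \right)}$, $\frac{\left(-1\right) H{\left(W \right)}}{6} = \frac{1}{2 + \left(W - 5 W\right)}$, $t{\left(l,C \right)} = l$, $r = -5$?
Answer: $\frac{837}{250} \approx 3.348$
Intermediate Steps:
$H{\left(W \right)} = - \frac{6}{2 - 4 W}$ ($H{\left(W \right)} = - \frac{6}{2 + \left(W - 5 W\right)} = - \frac{6}{2 - 4 W}$)
$c = - \frac{27}{250}$ ($c = \frac{\left(\frac{3}{-1 + 2 \left(-4 - -2\right)}\right)^{3}}{2} = \frac{\left(\frac{3}{-1 + 2 \left(-4 + 2\right)}\right)^{3}}{2} = \frac{\left(\frac{3}{-1 + 2 \left(-2\right)}\right)^{3}}{2} = \frac{\left(\frac{3}{-1 - 4}\right)^{3}}{2} = \frac{\left(\frac{3}{-5}\right)^{3}}{2} = \frac{\left(3 \left(- \frac{1}{5}\right)\right)^{3}}{2} = \frac{\left(- \frac{3}{5}\right)^{3}}{2} = \frac{1}{2} \left(- \frac{27}{125}\right) = - \frac{27}{250} \approx -0.108$)
$c \left(-31\right) = \left(- \frac{27}{250}\right) \left(-31\right) = \frac{837}{250}$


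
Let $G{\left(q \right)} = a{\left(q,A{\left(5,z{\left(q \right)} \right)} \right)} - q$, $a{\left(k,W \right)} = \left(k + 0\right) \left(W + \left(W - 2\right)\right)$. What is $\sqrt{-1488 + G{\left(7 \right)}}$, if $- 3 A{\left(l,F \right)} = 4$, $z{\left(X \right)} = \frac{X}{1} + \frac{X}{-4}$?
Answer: $\frac{i \sqrt{13749}}{3} \approx 39.085 i$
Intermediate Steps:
$z{\left(X \right)} = \frac{3 X}{4}$ ($z{\left(X \right)} = X 1 + X \left(- \frac{1}{4}\right) = X - \frac{X}{4} = \frac{3 X}{4}$)
$A{\left(l,F \right)} = - \frac{4}{3}$ ($A{\left(l,F \right)} = \left(- \frac{1}{3}\right) 4 = - \frac{4}{3}$)
$a{\left(k,W \right)} = k \left(-2 + 2 W\right)$ ($a{\left(k,W \right)} = k \left(W + \left(-2 + W\right)\right) = k \left(-2 + 2 W\right)$)
$G{\left(q \right)} = - \frac{17 q}{3}$ ($G{\left(q \right)} = 2 q \left(-1 - \frac{4}{3}\right) - q = 2 q \left(- \frac{7}{3}\right) - q = - \frac{14 q}{3} - q = - \frac{17 q}{3}$)
$\sqrt{-1488 + G{\left(7 \right)}} = \sqrt{-1488 - \frac{119}{3}} = \sqrt{- \frac{4583}{3}} = \frac{i \sqrt{13749}}{3}$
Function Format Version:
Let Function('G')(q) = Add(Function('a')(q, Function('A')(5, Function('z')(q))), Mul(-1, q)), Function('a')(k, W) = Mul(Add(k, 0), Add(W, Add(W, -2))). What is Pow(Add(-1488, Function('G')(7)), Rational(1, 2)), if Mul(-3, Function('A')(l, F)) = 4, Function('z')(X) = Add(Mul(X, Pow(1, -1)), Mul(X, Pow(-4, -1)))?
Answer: Mul(Rational(1, 3), I, Pow(13749, Rational(1, 2))) ≈ Mul(39.085, I)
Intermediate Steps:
Function('z')(X) = Mul(Rational(3, 4), X) (Function('z')(X) = Add(Mul(X, 1), Mul(X, Rational(-1, 4))) = Add(X, Mul(Rational(-1, 4), X)) = Mul(Rational(3, 4), X))
Function('A')(l, F) = Rational(-4, 3) (Function('A')(l, F) = Mul(Rational(-1, 3), 4) = Rational(-4, 3))
Function('a')(k, W) = Mul(k, Add(-2, Mul(2, W))) (Function('a')(k, W) = Mul(k, Add(W, Add(-2, W))) = Mul(k, Add(-2, Mul(2, W))))
Function('G')(q) = Mul(Rational(-17, 3), q) (Function('G')(q) = Add(Mul(2, q, Add(-1, Rational(-4, 3))), Mul(-1, q)) = Add(Mul(2, q, Rational(-7, 3)), Mul(-1, q)) = Add(Mul(Rational(-14, 3), q), Mul(-1, q)) = Mul(Rational(-17, 3), q))
Pow(Add(-1488, Function('G')(7)), Rational(1, 2)) = Pow(Add(-1488, Mul(Rational(-17, 3), 7)), Rational(1, 2)) = Pow(Add(-1488, Rational(-119, 3)), Rational(1, 2)) = Pow(Rational(-4583, 3), Rational(1, 2)) = Mul(Rational(1, 3), I, Pow(13749, Rational(1, 2)))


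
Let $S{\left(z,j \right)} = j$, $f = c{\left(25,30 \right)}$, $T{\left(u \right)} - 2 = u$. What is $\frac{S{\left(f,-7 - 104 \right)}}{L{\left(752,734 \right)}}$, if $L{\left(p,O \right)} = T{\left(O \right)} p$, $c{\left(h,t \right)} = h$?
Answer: $- \frac{111}{553472} \approx -0.00020055$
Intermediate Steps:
$T{\left(u \right)} = 2 + u$
$L{\left(p,O \right)} = p \left(2 + O\right)$ ($L{\left(p,O \right)} = \left(2 + O\right) p = p \left(2 + O\right)$)
$f = 25$
$\frac{S{\left(f,-7 - 104 \right)}}{L{\left(752,734 \right)}} = \frac{-7 - 104}{752 \left(2 + 734\right)} = \frac{-7 - 104}{752 \cdot 736} = - \frac{111}{553472}$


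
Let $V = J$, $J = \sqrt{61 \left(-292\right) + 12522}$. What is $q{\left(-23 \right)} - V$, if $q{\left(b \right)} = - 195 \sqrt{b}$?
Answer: $i \left(- 195 \sqrt{23} - 23 \sqrt{10}\right) \approx - 1007.9 i$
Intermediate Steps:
$J = 23 i \sqrt{10}$ ($J = \sqrt{-17812 + 12522} = \sqrt{-5290} = 23 i \sqrt{10} \approx 72.732 i$)
$V = 23 i \sqrt{10} \approx 72.732 i$
$q{\left(-23 \right)} - V = - 195 \sqrt{-23} - 23 i \sqrt{10} = - 195 i \sqrt{23} - 23 i \sqrt{10}$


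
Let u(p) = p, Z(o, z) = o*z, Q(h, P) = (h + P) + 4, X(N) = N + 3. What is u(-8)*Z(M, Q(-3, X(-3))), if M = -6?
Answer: 48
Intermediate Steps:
X(N) = 3 + N
Q(h, P) = 4 + P + h (Q(h, P) = (P + h) + 4 = 4 + P + h)
u(-8)*Z(M, Q(-3, X(-3))) = -(-48)*(4 + (3 - 3) - 3) = -(-48)*(4 + 0 - 3) = -(-48) = -8*(-6) = 48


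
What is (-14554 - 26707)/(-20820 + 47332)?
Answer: -41261/26512 ≈ -1.5563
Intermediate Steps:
(-14554 - 26707)/(-20820 + 47332) = -41261/26512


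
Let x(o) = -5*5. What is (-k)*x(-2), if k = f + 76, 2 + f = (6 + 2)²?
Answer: 3450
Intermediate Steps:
x(o) = -25
f = 62 (f = -2 + (6 + 2)² = -2 + 8² = -2 + 64 = 62)
k = 138 (k = 62 + 76 = 138)
(-k)*x(-2) = -1*138*(-25) = -138*(-25) = 3450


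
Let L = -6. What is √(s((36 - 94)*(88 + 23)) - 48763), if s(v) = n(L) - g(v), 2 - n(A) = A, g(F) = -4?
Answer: I*√48751 ≈ 220.8*I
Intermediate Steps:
n(A) = 2 - A
s(v) = 12 (s(v) = (2 - 1*(-6)) - 1*(-4) = (2 + 6) + 4 = 8 + 4 = 12)
√(s((36 - 94)*(88 + 23)) - 48763) = √(12 - 48763) = √(-48751) = I*√48751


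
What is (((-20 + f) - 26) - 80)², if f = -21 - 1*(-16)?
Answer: 17161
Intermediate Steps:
f = -5 (f = -21 + 16 = -5)
(((-20 + f) - 26) - 80)² = (((-20 - 5) - 26) - 80)² = ((-25 - 26) - 80)² = (-51 - 80)² = (-131)² = 17161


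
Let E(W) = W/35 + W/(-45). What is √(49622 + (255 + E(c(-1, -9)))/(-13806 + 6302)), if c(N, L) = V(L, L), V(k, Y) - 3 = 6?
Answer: √4365958906255/9380 ≈ 222.76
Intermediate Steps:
V(k, Y) = 9 (V(k, Y) = 3 + 6 = 9)
c(N, L) = 9
E(W) = 2*W/315 (E(W) = W*(1/35) + W*(-1/45) = W/35 - W/45 = 2*W/315)
√(49622 + (255 + E(c(-1, -9)))/(-13806 + 6302)) = √(49622 + (255 + (2/315)*9)/(-13806 + 6302)) = √(49622 + (255 + 2/35)/(-7504)) = √(49622 + (8927/35)*(-1/7504)) = √(49622 - 8927/262640) = √(13032713153/262640) = √4365958906255/9380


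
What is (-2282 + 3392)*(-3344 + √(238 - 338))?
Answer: -3711840 + 11100*I ≈ -3.7118e+6 + 11100.0*I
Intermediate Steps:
(-2282 + 3392)*(-3344 + √(238 - 338)) = 1110*(-3344 + √(-100)) = 1110*(-3344 + 10*I) = -3711840 + 11100*I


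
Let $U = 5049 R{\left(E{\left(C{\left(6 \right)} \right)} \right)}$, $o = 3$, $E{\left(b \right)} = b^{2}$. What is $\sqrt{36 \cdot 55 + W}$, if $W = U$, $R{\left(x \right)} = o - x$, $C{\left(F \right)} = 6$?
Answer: $3 i \sqrt{18293} \approx 405.75 i$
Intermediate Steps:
$R{\left(x \right)} = 3 - x$
$U = -166617$ ($U = 5049 \left(3 - 6^{2}\right) = 5049 \left(3 - 36\right) = 5049 \left(-33\right) = -166617$)
$W = -166617$
$\sqrt{36 \cdot 55 + W} = \sqrt{36 \cdot 55 - 166617} = \sqrt{1980 - 166617} = \sqrt{-164637} = 3 i \sqrt{18293}$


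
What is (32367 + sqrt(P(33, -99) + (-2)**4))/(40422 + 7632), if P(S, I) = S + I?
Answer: 10789/16018 + 5*I*sqrt(2)/48054 ≈ 0.67355 + 0.00014715*I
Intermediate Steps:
P(S, I) = I + S
(32367 + sqrt(P(33, -99) + (-2)**4))/(40422 + 7632) = (32367 + sqrt((-99 + 33) + (-2)**4))/(40422 + 7632) = (32367 + sqrt(-66 + 16))/48054 = (32367 + sqrt(-50))*(1/48054) = (32367 + 5*I*sqrt(2))*(1/48054) = 10789/16018 + 5*I*sqrt(2)/48054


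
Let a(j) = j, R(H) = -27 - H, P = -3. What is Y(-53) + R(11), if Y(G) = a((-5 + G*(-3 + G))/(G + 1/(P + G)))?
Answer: -278750/2969 ≈ -93.887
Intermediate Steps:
Y(G) = (-5 + G*(-3 + G))/(G + 1/(-3 + G))
Y(-53) + R(11) = (15 + (-53)**3 - 6*(-53)**2 + 4*(-53))/(1 + (-53)**2 - 3*(-53)) + (-27 - 1*11) = (15 - 148877 - 6*2809 - 212)/(1 + 2809 + 159) + (-27 - 11) = (15 - 148877 - 16854 - 212)/2969 - 38 = (1/2969)*(-165928) - 38 = -165928/2969 - 38 = -278750/2969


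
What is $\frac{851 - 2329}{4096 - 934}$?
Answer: $- \frac{739}{1581} \approx -0.46743$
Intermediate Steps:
$\frac{851 - 2329}{4096 - 934} = - \frac{1478}{3162} = \left(-1478\right) \frac{1}{3162} = - \frac{739}{1581}$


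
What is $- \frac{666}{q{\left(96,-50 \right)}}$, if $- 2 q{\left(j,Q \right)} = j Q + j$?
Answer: $- \frac{111}{392} \approx -0.28316$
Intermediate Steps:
$q{\left(j,Q \right)} = - \frac{j}{2} - \frac{Q j}{2}$ ($q{\left(j,Q \right)} = - \frac{j Q + j}{2} = - \frac{Q j + j}{2} = - \frac{j + Q j}{2} = - \frac{j}{2} - \frac{Q j}{2}$)
$- \frac{666}{q{\left(96,-50 \right)}} = - \frac{666}{\left(- \frac{1}{2}\right) 96 \left(1 - 50\right)} = - \frac{666}{\left(- \frac{1}{2}\right) 96 \left(-49\right)} = - \frac{666}{2352} = \left(-666\right) \frac{1}{2352} = - \frac{111}{392}$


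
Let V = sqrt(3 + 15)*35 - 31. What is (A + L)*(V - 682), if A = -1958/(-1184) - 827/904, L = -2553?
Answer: 121734810067/66896 - 17927286195*sqrt(2)/66896 ≈ 1.4408e+6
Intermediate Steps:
V = -31 + 105*sqrt(2) (V = sqrt(18)*35 - 31 = (3*sqrt(2))*35 - 31 = 105*sqrt(2) - 31 = -31 + 105*sqrt(2) ≈ 117.49)
A = 49429/66896 (A = -1958*(-1/1184) - 827*1/904 = 979/592 - 827/904 = 49429/66896 ≈ 0.73889)
(A + L)*(V - 682) = (49429/66896 - 2553)*((-31 + 105*sqrt(2)) - 682) = -170736059*(-713 + 105*sqrt(2))/66896 = 121734810067/66896 - 17927286195*sqrt(2)/66896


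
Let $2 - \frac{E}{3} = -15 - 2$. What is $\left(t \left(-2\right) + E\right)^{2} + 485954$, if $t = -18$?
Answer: $494603$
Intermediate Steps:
$E = 57$ ($E = 6 - 3 \left(-15 - 2\right) = 6 - -51 = 6 + 51 = 57$)
$\left(t \left(-2\right) + E\right)^{2} + 485954 = \left(\left(-18\right) \left(-2\right) + 57\right)^{2} + 485954 = \left(36 + 57\right)^{2} + 485954 = 93^{2} + 485954 = 8649 + 485954 = 494603$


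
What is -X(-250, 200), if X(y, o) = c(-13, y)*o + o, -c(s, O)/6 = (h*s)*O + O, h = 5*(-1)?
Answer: -19800200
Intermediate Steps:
h = -5
c(s, O) = -6*O + 30*O*s (c(s, O) = -6*((-5*s)*O + O) = -6*(-5*O*s + O) = -6*(O - 5*O*s) = -6*O + 30*O*s)
X(y, o) = o - 396*o*y (X(y, o) = (6*y*(-1 + 5*(-13)))*o + o = (6*y*(-1 - 65))*o + o = (6*y*(-66))*o + o = (-396*y)*o + o = -396*o*y + o = o - 396*o*y)
-X(-250, 200) = -200*(1 - 396*(-250)) = -200*(1 + 99000) = -200*99001 = -1*19800200 = -19800200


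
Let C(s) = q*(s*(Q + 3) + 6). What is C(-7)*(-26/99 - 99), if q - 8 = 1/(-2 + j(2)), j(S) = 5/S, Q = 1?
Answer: 196540/9 ≈ 21838.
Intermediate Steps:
q = 10 (q = 8 + 1/(-2 + 5/2) = 8 + 1/(1/2) = 8 + 2 = 10)
C(s) = 60 + 40*s (C(s) = 10*(s*(1 + 3) + 6) = 10*(s*4 + 6) = 10*(4*s + 6) = 10*(6 + 4*s) = 60 + 40*s)
C(-7)*(-26/99 - 99) = (60 + 40*(-7))*(-26/99 - 99) = (60 - 280)*(-26*1/99 - 99) = -220*(-26/99 - 99) = -220*(-9827/99) = 196540/9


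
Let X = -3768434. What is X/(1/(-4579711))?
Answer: 17258338642574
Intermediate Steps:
X/(1/(-4579711)) = -3768434/(1/(-4579711)) = -3768434/(-1/4579711) = -3768434*(-4579711) = 17258338642574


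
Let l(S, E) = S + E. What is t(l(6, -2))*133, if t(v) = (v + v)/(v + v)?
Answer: 133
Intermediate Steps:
l(S, E) = E + S
t(v) = 1 (t(v) = (2*v)/((2*v)) = (2*v)*(1/(2*v)) = 1)
t(l(6, -2))*133 = 1*133 = 133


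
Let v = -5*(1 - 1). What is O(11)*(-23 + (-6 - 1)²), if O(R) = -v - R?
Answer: -286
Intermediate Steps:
v = 0 (v = -5*0 = 0)
O(R) = -R (O(R) = -1*0 - R = 0 - R = -R)
O(11)*(-23 + (-6 - 1)²) = (-1*11)*(-23 + (-6 - 1)²) = -11*(-23 + (-7)²) = -11*(-23 + 49) = -11*26 = -286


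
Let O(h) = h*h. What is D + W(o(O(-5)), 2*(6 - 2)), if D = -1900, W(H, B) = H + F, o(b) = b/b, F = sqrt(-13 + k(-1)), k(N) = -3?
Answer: -1899 + 4*I ≈ -1899.0 + 4.0*I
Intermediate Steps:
F = 4*I (F = sqrt(-13 - 3) = sqrt(-16) = 4*I ≈ 4.0*I)
O(h) = h**2
o(b) = 1
W(H, B) = H + 4*I
D + W(o(O(-5)), 2*(6 - 2)) = -1900 + (1 + 4*I) = -1899 + 4*I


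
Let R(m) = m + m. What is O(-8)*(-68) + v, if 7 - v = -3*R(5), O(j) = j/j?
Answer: -31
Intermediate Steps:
R(m) = 2*m
O(j) = 1
v = 37 (v = 7 - (-3)*2*5 = 7 - (-3)*10 = 7 - 1*(-30) = 7 + 30 = 37)
O(-8)*(-68) + v = 1*(-68) + 37 = -68 + 37 = -31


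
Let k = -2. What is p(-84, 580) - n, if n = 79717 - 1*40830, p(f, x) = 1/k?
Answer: -77775/2 ≈ -38888.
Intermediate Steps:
p(f, x) = -1/2 (p(f, x) = 1/(-2) = -1/2)
n = 38887 (n = 79717 - 40830 = 38887)
p(-84, 580) - n = -1/2 - 1*38887 = -1/2 - 38887 = -77775/2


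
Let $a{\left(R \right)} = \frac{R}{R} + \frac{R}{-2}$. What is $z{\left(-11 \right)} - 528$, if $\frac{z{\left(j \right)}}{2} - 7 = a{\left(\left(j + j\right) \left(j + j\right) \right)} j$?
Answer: $4788$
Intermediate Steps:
$a{\left(R \right)} = 1 - \frac{R}{2}$ ($a{\left(R \right)} = 1 + R \left(- \frac{1}{2}\right) = 1 - \frac{R}{2}$)
$z{\left(j \right)} = 14 + 2 j \left(1 - 2 j^{2}\right)$ ($z{\left(j \right)} = 14 + 2 \left(1 - \frac{\left(j + j\right) \left(j + j\right)}{2}\right) j = 14 + 2 \left(1 - \frac{2 j 2 j}{2}\right) j = 14 + 2 \left(1 - \frac{4 j^{2}}{2}\right) j = 14 + 2 \left(1 - 2 j^{2}\right) j = 14 + 2 j \left(1 - 2 j^{2}\right)$)
$z{\left(-11 \right)} - 528 = \left(14 - 4 \left(-11\right)^{3} + 2 \left(-11\right)\right) - 528 = \left(14 - -5324 - 22\right) - 528 = \left(14 + 5324 - 22\right) - 528 = 5316 - 528 = 4788$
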